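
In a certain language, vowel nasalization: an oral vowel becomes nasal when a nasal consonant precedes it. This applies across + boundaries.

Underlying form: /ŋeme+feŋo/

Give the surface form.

/e/ after nasal /ŋ/ → [ẽ]
/e/ after nasal /m/ → [ẽ]
/o/ after nasal /ŋ/ → [õ]

[ŋẽmẽ+feŋõ]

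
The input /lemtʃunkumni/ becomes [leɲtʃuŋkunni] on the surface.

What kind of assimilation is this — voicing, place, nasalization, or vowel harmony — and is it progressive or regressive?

place assimilation, regressive

/m/→[ɲ] /n/→[ŋ] /m/→[n].
Each target copies a feature from the following segment, so the direction is regressive.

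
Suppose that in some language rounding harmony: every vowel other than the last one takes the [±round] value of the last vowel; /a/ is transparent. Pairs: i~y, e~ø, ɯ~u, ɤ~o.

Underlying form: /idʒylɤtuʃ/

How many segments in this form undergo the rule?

/i/ harmonizes with /u/ ([+round]) → [y]
/ɤ/ harmonizes with /u/ ([+round]) → [o]
2 segments change.

2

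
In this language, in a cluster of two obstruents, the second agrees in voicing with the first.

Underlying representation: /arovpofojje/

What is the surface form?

[arovbofojje]

/p/ after /v/ (voiced) → [b]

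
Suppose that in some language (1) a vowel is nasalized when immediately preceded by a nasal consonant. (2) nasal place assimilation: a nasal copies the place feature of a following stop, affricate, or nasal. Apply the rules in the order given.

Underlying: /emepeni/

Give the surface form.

Rule 1: /e/ after nasal /m/ → [ẽ]
Rule 1: /i/ after nasal /n/ → [ĩ]
After rule 1: emẽpenĩ
Rule 2: no segment meets the rule's conditions; no change.

[emẽpenĩ]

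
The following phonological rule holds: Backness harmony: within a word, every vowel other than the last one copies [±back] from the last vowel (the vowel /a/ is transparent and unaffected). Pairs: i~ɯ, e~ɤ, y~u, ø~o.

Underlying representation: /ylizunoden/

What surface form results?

[ylizynøden]

/u/ harmonizes with /e/ ([-back]) → [y]
/o/ harmonizes with /e/ ([-back]) → [ø]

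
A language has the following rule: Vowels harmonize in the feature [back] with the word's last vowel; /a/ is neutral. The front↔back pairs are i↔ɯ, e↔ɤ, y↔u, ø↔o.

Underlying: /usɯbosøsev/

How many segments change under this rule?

/u/ harmonizes with /e/ ([-back]) → [y]
/ɯ/ harmonizes with /e/ ([-back]) → [i]
/o/ harmonizes with /e/ ([-back]) → [ø]
3 segments change.

3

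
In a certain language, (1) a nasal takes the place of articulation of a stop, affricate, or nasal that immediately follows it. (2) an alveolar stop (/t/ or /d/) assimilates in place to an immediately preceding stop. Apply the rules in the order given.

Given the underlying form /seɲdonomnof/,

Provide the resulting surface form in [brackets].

[sendononnof]

Rule 1: /ɲ/ before /d/ (alveolar) → [n]
Rule 1: /m/ before /n/ (alveolar) → [n]
After rule 1: sendononnof
Rule 2: no segment meets the rule's conditions; no change.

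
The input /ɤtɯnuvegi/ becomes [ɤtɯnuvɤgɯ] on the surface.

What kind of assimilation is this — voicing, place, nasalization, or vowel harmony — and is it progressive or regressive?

vowel harmony, progressive

/e/→[ɤ] /i/→[ɯ].
Vowels agree with the first vowel, so the harmony is progressive.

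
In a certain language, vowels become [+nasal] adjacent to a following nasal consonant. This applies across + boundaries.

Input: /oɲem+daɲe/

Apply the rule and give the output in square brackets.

/o/ before nasal /ɲ/ → [õ]
/e/ before nasal /m/ → [ẽ]
/a/ before nasal /ɲ/ → [ã]

[õɲẽm+dãɲe]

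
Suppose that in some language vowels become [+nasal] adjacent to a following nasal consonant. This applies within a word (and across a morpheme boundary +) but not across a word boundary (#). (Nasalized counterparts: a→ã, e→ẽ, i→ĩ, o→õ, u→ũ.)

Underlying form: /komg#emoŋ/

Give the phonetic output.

/o/ before nasal /m/ → [õ]
/e/ before nasal /m/ → [ẽ]
/o/ before nasal /ŋ/ → [õ]

[kõmg#ẽmõŋ]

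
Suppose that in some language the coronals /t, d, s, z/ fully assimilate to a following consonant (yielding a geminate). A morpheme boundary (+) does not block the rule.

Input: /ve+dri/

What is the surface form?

/d/ before /r/ → [r] (total assimilation)

[ve+rri]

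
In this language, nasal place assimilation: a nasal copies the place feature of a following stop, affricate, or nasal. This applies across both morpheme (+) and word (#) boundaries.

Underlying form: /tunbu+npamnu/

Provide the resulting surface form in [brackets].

[tumbu+mpannu]

/n/ before /b/ (labial) → [m]
/n/ before /p/ (labial) → [m]
/m/ before /n/ (alveolar) → [n]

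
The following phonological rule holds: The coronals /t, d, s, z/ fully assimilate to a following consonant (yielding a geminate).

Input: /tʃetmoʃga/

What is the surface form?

[tʃemmoʃga]

/t/ before /m/ → [m] (total assimilation)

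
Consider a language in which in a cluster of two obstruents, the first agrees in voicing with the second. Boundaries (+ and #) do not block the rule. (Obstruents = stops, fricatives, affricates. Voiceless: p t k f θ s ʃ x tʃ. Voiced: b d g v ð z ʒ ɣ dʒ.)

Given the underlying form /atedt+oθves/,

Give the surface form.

[atett+oðves]

/d/ before /t/ (voiceless) → [t]
/θ/ before /v/ (voiced) → [ð]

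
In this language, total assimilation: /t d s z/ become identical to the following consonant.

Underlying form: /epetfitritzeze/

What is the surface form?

/t/ before /f/ → [f] (total assimilation)
/t/ before /r/ → [r] (total assimilation)
/t/ before /z/ → [z] (total assimilation)

[epeffirrizzeze]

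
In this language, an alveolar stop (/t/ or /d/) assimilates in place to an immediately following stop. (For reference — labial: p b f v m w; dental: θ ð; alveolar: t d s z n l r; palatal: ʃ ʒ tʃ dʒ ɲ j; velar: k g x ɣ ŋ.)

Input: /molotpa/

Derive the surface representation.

/t/ before /p/ (labial) → [p]

[moloppa]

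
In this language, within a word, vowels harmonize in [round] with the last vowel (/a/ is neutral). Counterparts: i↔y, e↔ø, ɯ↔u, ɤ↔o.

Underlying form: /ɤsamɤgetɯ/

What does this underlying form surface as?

no segment meets the rule's conditions; no change.

[ɤsamɤgetɯ]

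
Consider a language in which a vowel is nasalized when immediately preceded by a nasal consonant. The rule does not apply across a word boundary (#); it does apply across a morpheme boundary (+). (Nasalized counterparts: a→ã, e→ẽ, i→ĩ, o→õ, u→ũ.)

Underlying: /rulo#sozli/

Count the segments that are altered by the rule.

No segment meets the rule's conditions.

0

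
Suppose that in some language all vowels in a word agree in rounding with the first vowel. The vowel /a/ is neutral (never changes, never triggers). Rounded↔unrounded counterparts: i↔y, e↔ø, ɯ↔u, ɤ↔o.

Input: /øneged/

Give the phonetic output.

[ønøgød]

/e/ harmonizes with /ø/ ([+round]) → [ø]
/e/ harmonizes with /ø/ ([+round]) → [ø]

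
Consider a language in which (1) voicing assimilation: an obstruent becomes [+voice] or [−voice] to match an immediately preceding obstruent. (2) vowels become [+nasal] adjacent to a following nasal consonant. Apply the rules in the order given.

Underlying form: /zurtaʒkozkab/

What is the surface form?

Rule 1: /k/ after /ʒ/ (voiced) → [g]
Rule 1: /k/ after /z/ (voiced) → [g]
After rule 1: zurtaʒgozgab
Rule 2: no segment meets the rule's conditions; no change.

[zurtaʒgozgab]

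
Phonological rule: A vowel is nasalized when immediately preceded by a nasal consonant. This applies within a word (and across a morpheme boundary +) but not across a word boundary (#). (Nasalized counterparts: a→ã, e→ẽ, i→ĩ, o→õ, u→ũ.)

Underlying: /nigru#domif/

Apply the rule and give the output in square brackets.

[nĩgru#domĩf]

/i/ after nasal /n/ → [ĩ]
/i/ after nasal /m/ → [ĩ]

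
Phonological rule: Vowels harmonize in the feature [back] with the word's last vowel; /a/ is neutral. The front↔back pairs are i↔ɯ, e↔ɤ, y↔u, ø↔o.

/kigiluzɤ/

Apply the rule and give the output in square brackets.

/i/ harmonizes with /ɤ/ ([+back]) → [ɯ]
/i/ harmonizes with /ɤ/ ([+back]) → [ɯ]

[kɯgɯluzɤ]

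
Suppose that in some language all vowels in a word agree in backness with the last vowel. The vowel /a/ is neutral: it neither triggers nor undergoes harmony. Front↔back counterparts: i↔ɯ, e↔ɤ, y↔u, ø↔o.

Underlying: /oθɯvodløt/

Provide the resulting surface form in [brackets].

[øθivødløt]

/o/ harmonizes with /ø/ ([-back]) → [ø]
/ɯ/ harmonizes with /ø/ ([-back]) → [i]
/o/ harmonizes with /ø/ ([-back]) → [ø]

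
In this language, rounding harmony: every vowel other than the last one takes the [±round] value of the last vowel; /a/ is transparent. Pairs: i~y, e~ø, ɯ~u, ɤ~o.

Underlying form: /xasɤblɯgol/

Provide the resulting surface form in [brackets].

/ɤ/ harmonizes with /o/ ([+round]) → [o]
/ɯ/ harmonizes with /o/ ([+round]) → [u]

[xasoblugol]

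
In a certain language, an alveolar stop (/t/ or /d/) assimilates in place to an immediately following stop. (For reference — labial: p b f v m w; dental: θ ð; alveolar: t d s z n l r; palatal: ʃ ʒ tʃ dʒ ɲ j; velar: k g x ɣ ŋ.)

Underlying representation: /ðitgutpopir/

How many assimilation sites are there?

2

/t/ before /g/ (velar) → [k]
/t/ before /p/ (labial) → [p]
2 segments change.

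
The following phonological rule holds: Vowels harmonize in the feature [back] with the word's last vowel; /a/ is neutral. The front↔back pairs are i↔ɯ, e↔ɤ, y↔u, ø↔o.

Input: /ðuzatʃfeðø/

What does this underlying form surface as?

/u/ harmonizes with /ø/ ([-back]) → [y]

[ðyzatʃfeðø]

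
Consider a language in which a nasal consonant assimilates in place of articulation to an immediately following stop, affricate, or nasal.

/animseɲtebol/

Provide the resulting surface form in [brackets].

/ɲ/ before /t/ (alveolar) → [n]

[animsentebol]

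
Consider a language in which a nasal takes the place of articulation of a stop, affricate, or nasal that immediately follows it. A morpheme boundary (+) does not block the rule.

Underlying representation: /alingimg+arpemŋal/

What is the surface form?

[aliŋgiŋg+arpeŋŋal]

/n/ before /g/ (velar) → [ŋ]
/m/ before /g/ (velar) → [ŋ]
/m/ before /ŋ/ (velar) → [ŋ]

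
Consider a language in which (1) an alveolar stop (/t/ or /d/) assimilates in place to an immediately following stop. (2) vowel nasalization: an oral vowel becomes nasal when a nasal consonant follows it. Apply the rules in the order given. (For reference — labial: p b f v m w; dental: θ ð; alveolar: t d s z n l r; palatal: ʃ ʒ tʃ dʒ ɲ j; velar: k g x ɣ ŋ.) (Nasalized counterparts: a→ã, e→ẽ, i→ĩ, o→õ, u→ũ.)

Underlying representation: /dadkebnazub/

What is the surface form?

Rule 1: /d/ before /k/ (velar) → [g]
After rule 1: dagkebnazub
Rule 2: no segment meets the rule's conditions; no change.

[dagkebnazub]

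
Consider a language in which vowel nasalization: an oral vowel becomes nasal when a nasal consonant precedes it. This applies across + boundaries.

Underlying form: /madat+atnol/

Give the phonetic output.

[mãdat+atnõl]

/a/ after nasal /m/ → [ã]
/o/ after nasal /n/ → [õ]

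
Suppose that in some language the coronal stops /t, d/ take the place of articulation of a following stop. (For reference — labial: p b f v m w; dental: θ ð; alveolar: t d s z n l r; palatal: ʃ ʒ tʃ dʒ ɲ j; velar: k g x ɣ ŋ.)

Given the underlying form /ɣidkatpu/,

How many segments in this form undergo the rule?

/d/ before /k/ (velar) → [g]
/t/ before /p/ (labial) → [p]
2 segments change.

2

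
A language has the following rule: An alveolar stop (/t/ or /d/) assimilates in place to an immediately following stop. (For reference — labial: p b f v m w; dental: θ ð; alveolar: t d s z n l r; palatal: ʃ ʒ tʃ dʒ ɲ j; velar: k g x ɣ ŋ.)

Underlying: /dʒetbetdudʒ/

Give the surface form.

/t/ before /b/ (labial) → [p]

[dʒepbetdudʒ]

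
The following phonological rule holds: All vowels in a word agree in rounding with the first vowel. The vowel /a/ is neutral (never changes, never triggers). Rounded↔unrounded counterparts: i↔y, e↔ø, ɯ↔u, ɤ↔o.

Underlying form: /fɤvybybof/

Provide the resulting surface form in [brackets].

/y/ harmonizes with /ɤ/ ([-round]) → [i]
/y/ harmonizes with /ɤ/ ([-round]) → [i]
/o/ harmonizes with /ɤ/ ([-round]) → [ɤ]

[fɤvibibɤf]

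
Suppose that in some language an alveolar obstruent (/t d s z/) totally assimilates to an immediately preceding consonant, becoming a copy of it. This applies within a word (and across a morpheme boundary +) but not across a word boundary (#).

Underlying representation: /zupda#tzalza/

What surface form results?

/d/ after /p/ → [p] (total assimilation)
/z/ after /t/ → [t] (total assimilation)
/z/ after /l/ → [l] (total assimilation)

[zuppa#ttalla]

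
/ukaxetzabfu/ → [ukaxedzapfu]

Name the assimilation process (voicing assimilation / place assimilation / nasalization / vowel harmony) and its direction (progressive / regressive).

/t/→[d] /b/→[p].
Each target copies a feature from the following segment, so the direction is regressive.

voicing assimilation, regressive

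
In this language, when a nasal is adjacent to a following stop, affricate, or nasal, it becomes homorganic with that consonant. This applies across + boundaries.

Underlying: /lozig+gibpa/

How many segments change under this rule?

No segment meets the rule's conditions.

0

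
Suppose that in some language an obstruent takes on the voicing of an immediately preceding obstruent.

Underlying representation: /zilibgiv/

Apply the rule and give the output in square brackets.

no segment meets the rule's conditions; no change.

[zilibgiv]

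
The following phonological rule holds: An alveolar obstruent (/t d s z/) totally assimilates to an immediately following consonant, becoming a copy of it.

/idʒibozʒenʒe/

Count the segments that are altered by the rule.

1

/z/ before /ʒ/ → [ʒ] (total assimilation)
1 segment changes.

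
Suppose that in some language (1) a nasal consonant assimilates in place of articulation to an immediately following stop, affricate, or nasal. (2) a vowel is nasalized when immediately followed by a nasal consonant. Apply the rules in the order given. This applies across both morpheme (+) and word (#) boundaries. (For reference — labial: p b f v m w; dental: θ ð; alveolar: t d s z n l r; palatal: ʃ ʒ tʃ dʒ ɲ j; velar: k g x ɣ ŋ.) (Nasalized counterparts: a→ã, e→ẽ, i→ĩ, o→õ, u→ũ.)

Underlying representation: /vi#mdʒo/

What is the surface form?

[vĩ#ɲdʒo]

Rule 1: /m/ before /dʒ/ (palatal) → [ɲ]
After rule 1: vi#ɲdʒo
Rule 2: /i/ before nasal /ɲ/ → [ĩ]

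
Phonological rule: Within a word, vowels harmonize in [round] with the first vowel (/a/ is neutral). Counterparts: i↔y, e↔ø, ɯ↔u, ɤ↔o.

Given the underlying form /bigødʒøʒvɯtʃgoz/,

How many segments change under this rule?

3

/ø/ harmonizes with /i/ ([-round]) → [e]
/ø/ harmonizes with /i/ ([-round]) → [e]
/o/ harmonizes with /i/ ([-round]) → [ɤ]
3 segments change.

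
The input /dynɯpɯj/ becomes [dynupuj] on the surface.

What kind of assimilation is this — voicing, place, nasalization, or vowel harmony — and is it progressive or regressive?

/ɯ/→[u] /ɯ/→[u].
Vowels agree with the first vowel, so the harmony is progressive.

vowel harmony, progressive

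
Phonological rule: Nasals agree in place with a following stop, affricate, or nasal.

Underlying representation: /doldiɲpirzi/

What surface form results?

/ɲ/ before /p/ (labial) → [m]

[doldimpirzi]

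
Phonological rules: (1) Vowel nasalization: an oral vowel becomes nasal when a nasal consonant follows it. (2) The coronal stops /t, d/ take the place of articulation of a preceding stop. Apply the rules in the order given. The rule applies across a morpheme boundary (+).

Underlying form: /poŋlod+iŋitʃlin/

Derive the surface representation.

[põŋlod+ĩŋitʃlĩn]

Rule 1: /o/ before nasal /ŋ/ → [õ]
Rule 1: /i/ before nasal /ŋ/ → [ĩ]
Rule 1: /i/ before nasal /n/ → [ĩ]
After rule 1: põŋlod+ĩŋitʃlĩn
Rule 2: no segment meets the rule's conditions; no change.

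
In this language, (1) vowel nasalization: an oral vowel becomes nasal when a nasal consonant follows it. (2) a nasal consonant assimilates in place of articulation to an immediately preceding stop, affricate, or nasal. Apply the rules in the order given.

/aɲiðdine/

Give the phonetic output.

[ãɲiðdĩne]

Rule 1: /a/ before nasal /ɲ/ → [ã]
Rule 1: /i/ before nasal /n/ → [ĩ]
After rule 1: ãɲiðdĩne
Rule 2: no segment meets the rule's conditions; no change.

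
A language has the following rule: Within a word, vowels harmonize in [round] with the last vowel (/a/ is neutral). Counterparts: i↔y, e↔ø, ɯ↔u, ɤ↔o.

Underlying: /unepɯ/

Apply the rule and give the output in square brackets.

/u/ harmonizes with /ɯ/ ([-round]) → [ɯ]

[ɯnepɯ]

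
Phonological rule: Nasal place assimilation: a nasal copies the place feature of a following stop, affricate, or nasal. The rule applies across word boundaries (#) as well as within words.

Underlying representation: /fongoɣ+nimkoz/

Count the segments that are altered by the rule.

/n/ before /g/ (velar) → [ŋ]
/m/ before /k/ (velar) → [ŋ]
2 segments change.

2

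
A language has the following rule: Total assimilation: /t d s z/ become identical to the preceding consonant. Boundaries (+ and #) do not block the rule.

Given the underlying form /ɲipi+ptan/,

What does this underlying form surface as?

[ɲipi+ppan]

/t/ after /p/ → [p] (total assimilation)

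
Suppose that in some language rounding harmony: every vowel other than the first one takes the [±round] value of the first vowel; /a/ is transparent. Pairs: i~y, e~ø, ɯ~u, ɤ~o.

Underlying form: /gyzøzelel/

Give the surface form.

[gyzøzøløl]

/e/ harmonizes with /y/ ([+round]) → [ø]
/e/ harmonizes with /y/ ([+round]) → [ø]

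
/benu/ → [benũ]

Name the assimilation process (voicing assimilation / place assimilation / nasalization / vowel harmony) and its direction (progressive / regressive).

nasalization, progressive

/u/→[ũ].
Each target copies a feature from the preceding segment, so the direction is progressive.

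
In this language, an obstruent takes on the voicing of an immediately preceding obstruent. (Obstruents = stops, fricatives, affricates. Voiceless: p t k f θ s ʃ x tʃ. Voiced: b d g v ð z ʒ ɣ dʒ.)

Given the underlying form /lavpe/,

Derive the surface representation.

/p/ after /v/ (voiced) → [b]

[lavbe]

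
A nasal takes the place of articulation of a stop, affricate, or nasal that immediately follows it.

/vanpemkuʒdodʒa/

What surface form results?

[vampeŋkuʒdodʒa]

/n/ before /p/ (labial) → [m]
/m/ before /k/ (velar) → [ŋ]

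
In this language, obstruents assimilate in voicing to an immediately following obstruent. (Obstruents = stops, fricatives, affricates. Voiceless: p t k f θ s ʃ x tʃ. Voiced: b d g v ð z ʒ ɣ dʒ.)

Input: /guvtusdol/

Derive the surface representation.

/v/ before /t/ (voiceless) → [f]
/s/ before /d/ (voiced) → [z]

[guftuzdol]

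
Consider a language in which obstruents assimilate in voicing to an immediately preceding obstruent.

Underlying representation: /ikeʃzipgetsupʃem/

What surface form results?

/z/ after /ʃ/ (voiceless) → [s]
/g/ after /p/ (voiceless) → [k]

[ikeʃsipketsupʃem]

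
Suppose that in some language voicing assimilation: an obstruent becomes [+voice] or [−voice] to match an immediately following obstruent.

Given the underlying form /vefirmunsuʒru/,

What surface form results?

[vefirmunsuʒru]

no segment meets the rule's conditions; no change.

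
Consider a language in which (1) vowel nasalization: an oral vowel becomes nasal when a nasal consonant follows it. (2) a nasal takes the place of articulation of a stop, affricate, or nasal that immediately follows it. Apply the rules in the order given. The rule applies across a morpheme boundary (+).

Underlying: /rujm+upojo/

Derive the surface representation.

Rule 1: no segment meets the rule's conditions; no change.
After rule 1: rujm+upojo
Rule 2: no segment meets the rule's conditions; no change.

[rujm+upojo]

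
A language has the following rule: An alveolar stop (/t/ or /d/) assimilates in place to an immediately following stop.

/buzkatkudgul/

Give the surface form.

/t/ before /k/ (velar) → [k]
/d/ before /g/ (velar) → [g]

[buzkakkuggul]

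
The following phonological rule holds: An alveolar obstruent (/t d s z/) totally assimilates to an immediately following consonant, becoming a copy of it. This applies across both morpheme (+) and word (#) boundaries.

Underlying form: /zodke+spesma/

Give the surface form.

[zokke+ppemma]

/d/ before /k/ → [k] (total assimilation)
/s/ before /p/ → [p] (total assimilation)
/s/ before /m/ → [m] (total assimilation)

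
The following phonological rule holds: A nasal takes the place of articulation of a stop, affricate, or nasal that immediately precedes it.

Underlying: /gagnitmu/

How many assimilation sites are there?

/n/ after /g/ (velar) → [ŋ]
/m/ after /t/ (alveolar) → [n]
2 segments change.

2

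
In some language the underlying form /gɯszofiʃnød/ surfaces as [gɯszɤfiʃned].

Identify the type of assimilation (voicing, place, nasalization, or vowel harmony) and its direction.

vowel harmony, progressive

/o/→[ɤ] /ø/→[e].
Vowels agree with the first vowel, so the harmony is progressive.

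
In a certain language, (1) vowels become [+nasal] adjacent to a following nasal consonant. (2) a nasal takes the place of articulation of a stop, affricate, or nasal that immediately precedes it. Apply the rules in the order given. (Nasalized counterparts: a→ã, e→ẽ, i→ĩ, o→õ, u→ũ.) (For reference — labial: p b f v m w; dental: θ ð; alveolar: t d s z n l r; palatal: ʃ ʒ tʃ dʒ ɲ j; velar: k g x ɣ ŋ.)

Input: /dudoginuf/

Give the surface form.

Rule 1: /i/ before nasal /n/ → [ĩ]
After rule 1: dudogĩnuf
Rule 2: no segment meets the rule's conditions; no change.

[dudogĩnuf]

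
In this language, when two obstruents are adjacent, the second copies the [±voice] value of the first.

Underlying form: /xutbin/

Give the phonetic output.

/b/ after /t/ (voiceless) → [p]

[xutpin]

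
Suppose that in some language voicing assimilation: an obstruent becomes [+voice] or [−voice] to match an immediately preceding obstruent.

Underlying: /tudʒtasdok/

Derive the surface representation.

/t/ after /dʒ/ (voiced) → [d]
/d/ after /s/ (voiceless) → [t]

[tudʒdastok]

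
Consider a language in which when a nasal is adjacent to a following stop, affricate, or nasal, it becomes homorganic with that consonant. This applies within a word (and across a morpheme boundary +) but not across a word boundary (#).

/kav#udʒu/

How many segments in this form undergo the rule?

No segment meets the rule's conditions.

0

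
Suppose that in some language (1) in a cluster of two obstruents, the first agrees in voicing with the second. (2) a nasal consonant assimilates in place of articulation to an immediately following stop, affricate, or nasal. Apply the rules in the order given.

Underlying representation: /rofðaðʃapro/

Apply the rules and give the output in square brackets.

[rovðaθʃapro]

Rule 1: /f/ before /ð/ (voiced) → [v]
Rule 1: /ð/ before /ʃ/ (voiceless) → [θ]
After rule 1: rovðaθʃapro
Rule 2: no segment meets the rule's conditions; no change.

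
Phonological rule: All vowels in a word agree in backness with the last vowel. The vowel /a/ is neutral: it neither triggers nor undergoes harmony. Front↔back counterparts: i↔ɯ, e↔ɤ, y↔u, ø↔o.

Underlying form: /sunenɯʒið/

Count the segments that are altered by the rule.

/u/ harmonizes with /i/ ([-back]) → [y]
/ɯ/ harmonizes with /i/ ([-back]) → [i]
2 segments change.

2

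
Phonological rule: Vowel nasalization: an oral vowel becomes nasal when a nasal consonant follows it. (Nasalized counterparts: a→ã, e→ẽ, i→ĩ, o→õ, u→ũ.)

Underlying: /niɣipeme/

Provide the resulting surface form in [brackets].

/e/ before nasal /m/ → [ẽ]

[niɣipẽme]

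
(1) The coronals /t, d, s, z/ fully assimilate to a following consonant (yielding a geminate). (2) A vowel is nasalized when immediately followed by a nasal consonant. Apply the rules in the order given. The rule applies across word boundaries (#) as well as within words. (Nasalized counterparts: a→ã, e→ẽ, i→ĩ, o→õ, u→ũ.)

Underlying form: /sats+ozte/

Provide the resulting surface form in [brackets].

Rule 1: /t/ before /s/ → [s] (total assimilation)
Rule 1: /z/ before /t/ → [t] (total assimilation)
After rule 1: sass+otte
Rule 2: no segment meets the rule's conditions; no change.

[sass+otte]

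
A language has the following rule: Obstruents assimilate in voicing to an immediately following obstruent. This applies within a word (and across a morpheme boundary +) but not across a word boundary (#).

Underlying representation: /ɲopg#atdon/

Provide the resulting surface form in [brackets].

[ɲobg#addon]

/p/ before /g/ (voiced) → [b]
/t/ before /d/ (voiced) → [d]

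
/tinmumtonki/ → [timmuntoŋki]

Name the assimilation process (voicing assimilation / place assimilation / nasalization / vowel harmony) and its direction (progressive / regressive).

place assimilation, regressive

/n/→[m] /m/→[n] /n/→[ŋ].
Each target copies a feature from the following segment, so the direction is regressive.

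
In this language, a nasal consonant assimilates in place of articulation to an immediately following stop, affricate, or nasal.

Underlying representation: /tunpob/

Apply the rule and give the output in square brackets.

/n/ before /p/ (labial) → [m]

[tumpob]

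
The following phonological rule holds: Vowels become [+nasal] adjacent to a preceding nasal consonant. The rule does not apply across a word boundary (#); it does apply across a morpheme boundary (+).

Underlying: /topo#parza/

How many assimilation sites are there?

No segment meets the rule's conditions.

0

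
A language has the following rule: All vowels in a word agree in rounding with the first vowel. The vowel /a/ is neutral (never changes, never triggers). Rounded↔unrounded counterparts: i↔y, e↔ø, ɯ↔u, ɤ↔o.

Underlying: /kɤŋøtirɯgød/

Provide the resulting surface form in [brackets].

[kɤŋetirɯged]

/ø/ harmonizes with /ɤ/ ([-round]) → [e]
/ø/ harmonizes with /ɤ/ ([-round]) → [e]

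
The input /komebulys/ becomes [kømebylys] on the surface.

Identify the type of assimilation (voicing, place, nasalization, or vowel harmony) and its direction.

vowel harmony, regressive

/o/→[ø] /u/→[y].
Vowels agree with the last vowel, so the harmony is regressive.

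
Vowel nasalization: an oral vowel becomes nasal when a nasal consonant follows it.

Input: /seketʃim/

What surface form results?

/i/ before nasal /m/ → [ĩ]

[seketʃĩm]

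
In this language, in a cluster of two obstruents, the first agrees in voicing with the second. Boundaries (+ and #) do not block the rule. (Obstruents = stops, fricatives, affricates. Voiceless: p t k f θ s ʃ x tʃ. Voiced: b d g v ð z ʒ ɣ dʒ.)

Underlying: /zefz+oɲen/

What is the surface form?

/f/ before /z/ (voiced) → [v]

[zevz+oɲen]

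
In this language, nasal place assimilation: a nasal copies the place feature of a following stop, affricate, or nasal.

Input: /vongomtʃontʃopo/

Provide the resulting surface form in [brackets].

/n/ before /g/ (velar) → [ŋ]
/m/ before /tʃ/ (palatal) → [ɲ]
/n/ before /tʃ/ (palatal) → [ɲ]

[voŋgoɲtʃoɲtʃopo]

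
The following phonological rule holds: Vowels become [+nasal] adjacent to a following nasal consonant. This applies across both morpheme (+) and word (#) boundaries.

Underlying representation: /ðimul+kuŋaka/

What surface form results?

[ðĩmul+kũŋaka]

/i/ before nasal /m/ → [ĩ]
/u/ before nasal /ŋ/ → [ũ]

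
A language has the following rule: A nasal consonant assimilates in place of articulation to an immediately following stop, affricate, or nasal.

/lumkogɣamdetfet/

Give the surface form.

[luŋkogɣandetfet]

/m/ before /k/ (velar) → [ŋ]
/m/ before /d/ (alveolar) → [n]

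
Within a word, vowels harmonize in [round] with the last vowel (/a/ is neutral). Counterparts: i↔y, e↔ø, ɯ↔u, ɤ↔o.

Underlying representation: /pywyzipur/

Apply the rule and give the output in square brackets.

/i/ harmonizes with /u/ ([+round]) → [y]

[pywyzypur]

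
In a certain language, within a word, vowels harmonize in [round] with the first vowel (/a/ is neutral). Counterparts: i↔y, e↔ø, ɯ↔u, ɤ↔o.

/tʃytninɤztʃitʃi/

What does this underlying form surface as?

[tʃytnynoztʃytʃy]

/i/ harmonizes with /y/ ([+round]) → [y]
/ɤ/ harmonizes with /y/ ([+round]) → [o]
/i/ harmonizes with /y/ ([+round]) → [y]
/i/ harmonizes with /y/ ([+round]) → [y]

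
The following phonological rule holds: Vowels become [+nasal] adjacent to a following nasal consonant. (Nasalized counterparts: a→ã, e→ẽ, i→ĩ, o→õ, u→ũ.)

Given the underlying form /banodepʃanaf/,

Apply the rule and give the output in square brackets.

/a/ before nasal /n/ → [ã]
/a/ before nasal /n/ → [ã]

[bãnodepʃãnaf]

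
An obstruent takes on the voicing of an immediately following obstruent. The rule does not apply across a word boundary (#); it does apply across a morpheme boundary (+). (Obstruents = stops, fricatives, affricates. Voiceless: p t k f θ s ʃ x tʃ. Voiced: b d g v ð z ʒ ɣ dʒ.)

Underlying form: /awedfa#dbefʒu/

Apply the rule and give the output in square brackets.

[awetfa#dbevʒu]

/d/ before /f/ (voiceless) → [t]
/f/ before /ʒ/ (voiced) → [v]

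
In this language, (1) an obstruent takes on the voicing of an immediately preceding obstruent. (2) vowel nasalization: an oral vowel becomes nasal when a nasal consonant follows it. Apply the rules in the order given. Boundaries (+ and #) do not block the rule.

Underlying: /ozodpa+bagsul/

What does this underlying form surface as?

Rule 1: /p/ after /d/ (voiced) → [b]
Rule 1: /s/ after /g/ (voiced) → [z]
After rule 1: ozodba+bagzul
Rule 2: no segment meets the rule's conditions; no change.

[ozodba+bagzul]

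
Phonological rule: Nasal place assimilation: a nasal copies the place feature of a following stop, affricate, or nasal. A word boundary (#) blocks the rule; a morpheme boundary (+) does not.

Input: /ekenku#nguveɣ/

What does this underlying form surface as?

[ekeŋku#ŋguveɣ]

/n/ before /k/ (velar) → [ŋ]
/n/ before /g/ (velar) → [ŋ]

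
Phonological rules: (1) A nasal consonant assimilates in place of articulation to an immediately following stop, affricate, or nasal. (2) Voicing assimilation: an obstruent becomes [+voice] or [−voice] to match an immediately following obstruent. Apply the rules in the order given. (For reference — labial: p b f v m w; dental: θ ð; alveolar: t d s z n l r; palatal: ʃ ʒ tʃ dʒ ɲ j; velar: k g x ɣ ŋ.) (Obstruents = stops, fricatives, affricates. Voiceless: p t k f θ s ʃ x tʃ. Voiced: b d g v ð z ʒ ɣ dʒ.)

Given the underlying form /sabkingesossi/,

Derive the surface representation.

[sapkiŋgesossi]

Rule 1: /n/ before /g/ (velar) → [ŋ]
After rule 1: sabkiŋgesossi
Rule 2: /b/ before /k/ (voiceless) → [p]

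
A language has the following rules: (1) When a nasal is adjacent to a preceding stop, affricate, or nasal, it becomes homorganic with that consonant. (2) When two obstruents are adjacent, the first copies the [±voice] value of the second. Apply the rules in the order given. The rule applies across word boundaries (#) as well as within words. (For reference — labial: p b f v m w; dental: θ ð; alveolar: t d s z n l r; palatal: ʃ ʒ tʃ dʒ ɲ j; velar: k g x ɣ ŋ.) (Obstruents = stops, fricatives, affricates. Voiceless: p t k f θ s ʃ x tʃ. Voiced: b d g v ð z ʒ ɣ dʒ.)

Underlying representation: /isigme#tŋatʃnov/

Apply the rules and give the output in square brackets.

[isigŋe#tnatʃɲov]

Rule 1: /m/ after /g/ (velar) → [ŋ]
Rule 1: /ŋ/ after /t/ (alveolar) → [n]
Rule 1: /n/ after /tʃ/ (palatal) → [ɲ]
After rule 1: isigŋe#tnatʃɲov
Rule 2: no segment meets the rule's conditions; no change.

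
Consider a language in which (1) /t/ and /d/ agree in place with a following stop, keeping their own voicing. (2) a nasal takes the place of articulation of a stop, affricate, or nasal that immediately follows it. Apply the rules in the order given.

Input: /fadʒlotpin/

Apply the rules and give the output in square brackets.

Rule 1: /t/ before /p/ (labial) → [p]
After rule 1: fadʒloppin
Rule 2: no segment meets the rule's conditions; no change.

[fadʒloppin]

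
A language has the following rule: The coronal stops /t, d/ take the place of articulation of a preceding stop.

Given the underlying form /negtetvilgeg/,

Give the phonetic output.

/t/ after /g/ (velar) → [k]

[negketvilgeg]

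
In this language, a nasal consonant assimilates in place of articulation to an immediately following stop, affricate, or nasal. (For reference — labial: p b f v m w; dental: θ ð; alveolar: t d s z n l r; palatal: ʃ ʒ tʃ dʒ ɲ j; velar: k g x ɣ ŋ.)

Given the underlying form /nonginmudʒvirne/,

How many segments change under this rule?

/n/ before /g/ (velar) → [ŋ]
/n/ before /m/ (labial) → [m]
2 segments change.

2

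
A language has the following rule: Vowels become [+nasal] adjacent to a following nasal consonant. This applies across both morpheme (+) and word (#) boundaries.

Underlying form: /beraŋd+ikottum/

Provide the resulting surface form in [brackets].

[berãŋd+ikottũm]

/a/ before nasal /ŋ/ → [ã]
/u/ before nasal /m/ → [ũ]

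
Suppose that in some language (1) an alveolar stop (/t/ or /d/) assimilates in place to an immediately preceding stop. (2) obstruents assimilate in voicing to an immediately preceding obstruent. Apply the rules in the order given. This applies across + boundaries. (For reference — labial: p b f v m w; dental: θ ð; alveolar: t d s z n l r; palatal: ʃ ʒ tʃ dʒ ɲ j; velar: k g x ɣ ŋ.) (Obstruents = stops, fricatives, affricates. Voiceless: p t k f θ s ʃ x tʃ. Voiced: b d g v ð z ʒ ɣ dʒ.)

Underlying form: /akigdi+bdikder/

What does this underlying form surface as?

[akiggi+bbikker]

Rule 1: /d/ after /g/ (velar) → [g]
Rule 1: /d/ after /b/ (labial) → [b]
Rule 1: /d/ after /k/ (velar) → [g]
After rule 1: akiggi+bbikger
Rule 2: /g/ after /k/ (voiceless) → [k]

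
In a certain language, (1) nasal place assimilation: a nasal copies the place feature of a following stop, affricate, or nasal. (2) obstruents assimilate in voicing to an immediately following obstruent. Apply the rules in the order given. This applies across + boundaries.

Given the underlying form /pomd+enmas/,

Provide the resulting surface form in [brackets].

[pond+emmas]

Rule 1: /m/ before /d/ (alveolar) → [n]
Rule 1: /n/ before /m/ (labial) → [m]
After rule 1: pond+emmas
Rule 2: no segment meets the rule's conditions; no change.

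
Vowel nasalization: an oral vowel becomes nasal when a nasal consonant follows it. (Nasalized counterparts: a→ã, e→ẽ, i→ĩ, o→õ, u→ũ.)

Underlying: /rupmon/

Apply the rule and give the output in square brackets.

/o/ before nasal /n/ → [õ]

[rupmõn]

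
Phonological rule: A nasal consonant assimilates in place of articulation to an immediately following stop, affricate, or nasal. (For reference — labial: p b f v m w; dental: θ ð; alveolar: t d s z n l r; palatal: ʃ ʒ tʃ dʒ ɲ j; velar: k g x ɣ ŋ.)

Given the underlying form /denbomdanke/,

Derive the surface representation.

[dembondaŋke]

/n/ before /b/ (labial) → [m]
/m/ before /d/ (alveolar) → [n]
/n/ before /k/ (velar) → [ŋ]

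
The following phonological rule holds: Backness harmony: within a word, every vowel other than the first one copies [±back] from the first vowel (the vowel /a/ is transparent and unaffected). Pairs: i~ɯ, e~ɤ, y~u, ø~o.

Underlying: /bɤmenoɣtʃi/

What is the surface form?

[bɤmɤnoɣtʃɯ]

/e/ harmonizes with /ɤ/ ([+back]) → [ɤ]
/i/ harmonizes with /ɤ/ ([+back]) → [ɯ]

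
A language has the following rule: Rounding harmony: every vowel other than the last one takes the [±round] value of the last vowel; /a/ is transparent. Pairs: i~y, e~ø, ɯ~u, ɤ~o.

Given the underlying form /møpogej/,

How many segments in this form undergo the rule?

/ø/ harmonizes with /e/ ([-round]) → [e]
/o/ harmonizes with /e/ ([-round]) → [ɤ]
2 segments change.

2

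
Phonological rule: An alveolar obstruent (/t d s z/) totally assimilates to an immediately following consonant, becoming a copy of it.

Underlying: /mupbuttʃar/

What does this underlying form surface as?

/t/ before /tʃ/ → [tʃ] (total assimilation)

[mupbutʃtʃar]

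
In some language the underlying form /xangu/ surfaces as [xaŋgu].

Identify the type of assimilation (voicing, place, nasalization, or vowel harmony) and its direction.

place assimilation, regressive

/n/→[ŋ].
Each target copies a feature from the following segment, so the direction is regressive.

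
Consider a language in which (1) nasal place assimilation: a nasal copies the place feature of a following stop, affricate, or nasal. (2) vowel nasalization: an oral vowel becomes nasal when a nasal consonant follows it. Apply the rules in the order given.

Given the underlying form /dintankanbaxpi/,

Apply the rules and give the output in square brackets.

[dĩntãŋkãmbaxpi]

Rule 1: /n/ before /k/ (velar) → [ŋ]
Rule 1: /n/ before /b/ (labial) → [m]
After rule 1: dintaŋkambaxpi
Rule 2: /i/ before nasal /n/ → [ĩ]
Rule 2: /a/ before nasal /ŋ/ → [ã]
Rule 2: /a/ before nasal /m/ → [ã]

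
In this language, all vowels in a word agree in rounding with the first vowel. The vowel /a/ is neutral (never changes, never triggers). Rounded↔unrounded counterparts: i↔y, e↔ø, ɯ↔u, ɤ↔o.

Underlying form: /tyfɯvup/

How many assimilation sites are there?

1

/ɯ/ harmonizes with /y/ ([+round]) → [u]
1 segment changes.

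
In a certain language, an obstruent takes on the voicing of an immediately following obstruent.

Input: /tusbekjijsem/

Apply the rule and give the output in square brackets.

[tuzbekjijsem]

/s/ before /b/ (voiced) → [z]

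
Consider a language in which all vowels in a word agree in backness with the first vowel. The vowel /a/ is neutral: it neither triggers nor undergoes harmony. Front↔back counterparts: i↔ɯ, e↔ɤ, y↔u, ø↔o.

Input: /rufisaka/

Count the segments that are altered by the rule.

/i/ harmonizes with /u/ ([+back]) → [ɯ]
1 segment changes.

1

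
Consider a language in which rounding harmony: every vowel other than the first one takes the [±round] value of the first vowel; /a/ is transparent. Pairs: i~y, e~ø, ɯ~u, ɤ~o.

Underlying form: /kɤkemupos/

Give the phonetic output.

/u/ harmonizes with /ɤ/ ([-round]) → [ɯ]
/o/ harmonizes with /ɤ/ ([-round]) → [ɤ]

[kɤkemɯpɤs]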